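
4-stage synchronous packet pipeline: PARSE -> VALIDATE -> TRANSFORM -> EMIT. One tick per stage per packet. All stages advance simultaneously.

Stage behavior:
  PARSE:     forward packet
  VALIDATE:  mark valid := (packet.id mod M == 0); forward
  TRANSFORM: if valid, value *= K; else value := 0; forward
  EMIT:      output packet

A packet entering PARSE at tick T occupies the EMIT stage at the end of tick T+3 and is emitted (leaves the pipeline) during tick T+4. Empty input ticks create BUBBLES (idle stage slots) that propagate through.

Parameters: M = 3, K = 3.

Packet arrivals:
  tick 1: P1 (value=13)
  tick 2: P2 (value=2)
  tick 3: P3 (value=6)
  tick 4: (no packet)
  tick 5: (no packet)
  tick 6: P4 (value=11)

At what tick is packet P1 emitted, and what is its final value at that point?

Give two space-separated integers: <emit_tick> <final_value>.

Tick 1: [PARSE:P1(v=13,ok=F), VALIDATE:-, TRANSFORM:-, EMIT:-] out:-; in:P1
Tick 2: [PARSE:P2(v=2,ok=F), VALIDATE:P1(v=13,ok=F), TRANSFORM:-, EMIT:-] out:-; in:P2
Tick 3: [PARSE:P3(v=6,ok=F), VALIDATE:P2(v=2,ok=F), TRANSFORM:P1(v=0,ok=F), EMIT:-] out:-; in:P3
Tick 4: [PARSE:-, VALIDATE:P3(v=6,ok=T), TRANSFORM:P2(v=0,ok=F), EMIT:P1(v=0,ok=F)] out:-; in:-
Tick 5: [PARSE:-, VALIDATE:-, TRANSFORM:P3(v=18,ok=T), EMIT:P2(v=0,ok=F)] out:P1(v=0); in:-
Tick 6: [PARSE:P4(v=11,ok=F), VALIDATE:-, TRANSFORM:-, EMIT:P3(v=18,ok=T)] out:P2(v=0); in:P4
Tick 7: [PARSE:-, VALIDATE:P4(v=11,ok=F), TRANSFORM:-, EMIT:-] out:P3(v=18); in:-
Tick 8: [PARSE:-, VALIDATE:-, TRANSFORM:P4(v=0,ok=F), EMIT:-] out:-; in:-
Tick 9: [PARSE:-, VALIDATE:-, TRANSFORM:-, EMIT:P4(v=0,ok=F)] out:-; in:-
Tick 10: [PARSE:-, VALIDATE:-, TRANSFORM:-, EMIT:-] out:P4(v=0); in:-
P1: arrives tick 1, valid=False (id=1, id%3=1), emit tick 5, final value 0

Answer: 5 0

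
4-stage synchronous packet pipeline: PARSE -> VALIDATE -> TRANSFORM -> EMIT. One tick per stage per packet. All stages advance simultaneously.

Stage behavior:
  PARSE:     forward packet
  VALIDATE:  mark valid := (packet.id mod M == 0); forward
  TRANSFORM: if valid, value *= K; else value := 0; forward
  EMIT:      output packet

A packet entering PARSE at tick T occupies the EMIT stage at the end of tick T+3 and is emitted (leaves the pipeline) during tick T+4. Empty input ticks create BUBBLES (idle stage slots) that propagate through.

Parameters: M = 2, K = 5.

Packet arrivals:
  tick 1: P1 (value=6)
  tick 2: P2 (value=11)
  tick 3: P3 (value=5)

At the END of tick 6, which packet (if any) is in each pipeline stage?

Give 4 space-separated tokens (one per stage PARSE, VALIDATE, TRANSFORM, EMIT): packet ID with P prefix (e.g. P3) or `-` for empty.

Answer: - - - P3

Derivation:
Tick 1: [PARSE:P1(v=6,ok=F), VALIDATE:-, TRANSFORM:-, EMIT:-] out:-; in:P1
Tick 2: [PARSE:P2(v=11,ok=F), VALIDATE:P1(v=6,ok=F), TRANSFORM:-, EMIT:-] out:-; in:P2
Tick 3: [PARSE:P3(v=5,ok=F), VALIDATE:P2(v=11,ok=T), TRANSFORM:P1(v=0,ok=F), EMIT:-] out:-; in:P3
Tick 4: [PARSE:-, VALIDATE:P3(v=5,ok=F), TRANSFORM:P2(v=55,ok=T), EMIT:P1(v=0,ok=F)] out:-; in:-
Tick 5: [PARSE:-, VALIDATE:-, TRANSFORM:P3(v=0,ok=F), EMIT:P2(v=55,ok=T)] out:P1(v=0); in:-
Tick 6: [PARSE:-, VALIDATE:-, TRANSFORM:-, EMIT:P3(v=0,ok=F)] out:P2(v=55); in:-
At end of tick 6: ['-', '-', '-', 'P3']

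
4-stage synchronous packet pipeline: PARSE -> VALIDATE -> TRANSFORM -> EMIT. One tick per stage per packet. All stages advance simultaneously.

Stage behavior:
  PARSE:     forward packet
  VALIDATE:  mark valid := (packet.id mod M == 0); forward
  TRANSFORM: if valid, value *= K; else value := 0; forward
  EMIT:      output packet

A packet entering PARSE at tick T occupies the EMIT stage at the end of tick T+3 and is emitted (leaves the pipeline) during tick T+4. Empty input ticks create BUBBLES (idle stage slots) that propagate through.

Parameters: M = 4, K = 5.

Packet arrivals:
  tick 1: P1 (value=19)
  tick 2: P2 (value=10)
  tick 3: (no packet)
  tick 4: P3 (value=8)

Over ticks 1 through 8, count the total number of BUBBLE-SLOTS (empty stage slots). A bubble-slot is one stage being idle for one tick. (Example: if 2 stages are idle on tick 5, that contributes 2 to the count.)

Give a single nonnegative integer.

Tick 1: [PARSE:P1(v=19,ok=F), VALIDATE:-, TRANSFORM:-, EMIT:-] out:-; bubbles=3
Tick 2: [PARSE:P2(v=10,ok=F), VALIDATE:P1(v=19,ok=F), TRANSFORM:-, EMIT:-] out:-; bubbles=2
Tick 3: [PARSE:-, VALIDATE:P2(v=10,ok=F), TRANSFORM:P1(v=0,ok=F), EMIT:-] out:-; bubbles=2
Tick 4: [PARSE:P3(v=8,ok=F), VALIDATE:-, TRANSFORM:P2(v=0,ok=F), EMIT:P1(v=0,ok=F)] out:-; bubbles=1
Tick 5: [PARSE:-, VALIDATE:P3(v=8,ok=F), TRANSFORM:-, EMIT:P2(v=0,ok=F)] out:P1(v=0); bubbles=2
Tick 6: [PARSE:-, VALIDATE:-, TRANSFORM:P3(v=0,ok=F), EMIT:-] out:P2(v=0); bubbles=3
Tick 7: [PARSE:-, VALIDATE:-, TRANSFORM:-, EMIT:P3(v=0,ok=F)] out:-; bubbles=3
Tick 8: [PARSE:-, VALIDATE:-, TRANSFORM:-, EMIT:-] out:P3(v=0); bubbles=4
Total bubble-slots: 20

Answer: 20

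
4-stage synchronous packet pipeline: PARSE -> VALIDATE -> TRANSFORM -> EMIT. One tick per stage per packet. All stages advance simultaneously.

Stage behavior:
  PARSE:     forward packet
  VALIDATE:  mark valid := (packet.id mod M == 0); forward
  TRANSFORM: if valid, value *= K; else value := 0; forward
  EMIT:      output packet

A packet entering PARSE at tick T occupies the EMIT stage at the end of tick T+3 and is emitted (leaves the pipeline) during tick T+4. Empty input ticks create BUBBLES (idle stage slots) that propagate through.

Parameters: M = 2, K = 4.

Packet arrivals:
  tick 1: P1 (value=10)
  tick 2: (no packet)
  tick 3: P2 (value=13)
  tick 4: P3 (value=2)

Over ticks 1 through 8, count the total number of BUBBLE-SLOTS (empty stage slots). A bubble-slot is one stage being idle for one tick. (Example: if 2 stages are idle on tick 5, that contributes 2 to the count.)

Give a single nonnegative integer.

Tick 1: [PARSE:P1(v=10,ok=F), VALIDATE:-, TRANSFORM:-, EMIT:-] out:-; bubbles=3
Tick 2: [PARSE:-, VALIDATE:P1(v=10,ok=F), TRANSFORM:-, EMIT:-] out:-; bubbles=3
Tick 3: [PARSE:P2(v=13,ok=F), VALIDATE:-, TRANSFORM:P1(v=0,ok=F), EMIT:-] out:-; bubbles=2
Tick 4: [PARSE:P3(v=2,ok=F), VALIDATE:P2(v=13,ok=T), TRANSFORM:-, EMIT:P1(v=0,ok=F)] out:-; bubbles=1
Tick 5: [PARSE:-, VALIDATE:P3(v=2,ok=F), TRANSFORM:P2(v=52,ok=T), EMIT:-] out:P1(v=0); bubbles=2
Tick 6: [PARSE:-, VALIDATE:-, TRANSFORM:P3(v=0,ok=F), EMIT:P2(v=52,ok=T)] out:-; bubbles=2
Tick 7: [PARSE:-, VALIDATE:-, TRANSFORM:-, EMIT:P3(v=0,ok=F)] out:P2(v=52); bubbles=3
Tick 8: [PARSE:-, VALIDATE:-, TRANSFORM:-, EMIT:-] out:P3(v=0); bubbles=4
Total bubble-slots: 20

Answer: 20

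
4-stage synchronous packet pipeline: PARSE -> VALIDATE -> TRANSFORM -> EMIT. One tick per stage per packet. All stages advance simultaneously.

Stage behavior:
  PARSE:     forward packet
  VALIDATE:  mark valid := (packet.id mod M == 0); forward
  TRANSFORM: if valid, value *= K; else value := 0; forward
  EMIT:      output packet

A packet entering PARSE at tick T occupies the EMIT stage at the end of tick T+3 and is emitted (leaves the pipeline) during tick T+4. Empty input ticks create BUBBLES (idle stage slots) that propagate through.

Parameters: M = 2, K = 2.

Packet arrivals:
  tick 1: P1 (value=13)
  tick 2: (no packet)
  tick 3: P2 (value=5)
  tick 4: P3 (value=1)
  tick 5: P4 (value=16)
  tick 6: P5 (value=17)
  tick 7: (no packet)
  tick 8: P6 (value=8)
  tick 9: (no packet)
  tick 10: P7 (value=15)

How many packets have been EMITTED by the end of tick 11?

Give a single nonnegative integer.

Tick 1: [PARSE:P1(v=13,ok=F), VALIDATE:-, TRANSFORM:-, EMIT:-] out:-; in:P1
Tick 2: [PARSE:-, VALIDATE:P1(v=13,ok=F), TRANSFORM:-, EMIT:-] out:-; in:-
Tick 3: [PARSE:P2(v=5,ok=F), VALIDATE:-, TRANSFORM:P1(v=0,ok=F), EMIT:-] out:-; in:P2
Tick 4: [PARSE:P3(v=1,ok=F), VALIDATE:P2(v=5,ok=T), TRANSFORM:-, EMIT:P1(v=0,ok=F)] out:-; in:P3
Tick 5: [PARSE:P4(v=16,ok=F), VALIDATE:P3(v=1,ok=F), TRANSFORM:P2(v=10,ok=T), EMIT:-] out:P1(v=0); in:P4
Tick 6: [PARSE:P5(v=17,ok=F), VALIDATE:P4(v=16,ok=T), TRANSFORM:P3(v=0,ok=F), EMIT:P2(v=10,ok=T)] out:-; in:P5
Tick 7: [PARSE:-, VALIDATE:P5(v=17,ok=F), TRANSFORM:P4(v=32,ok=T), EMIT:P3(v=0,ok=F)] out:P2(v=10); in:-
Tick 8: [PARSE:P6(v=8,ok=F), VALIDATE:-, TRANSFORM:P5(v=0,ok=F), EMIT:P4(v=32,ok=T)] out:P3(v=0); in:P6
Tick 9: [PARSE:-, VALIDATE:P6(v=8,ok=T), TRANSFORM:-, EMIT:P5(v=0,ok=F)] out:P4(v=32); in:-
Tick 10: [PARSE:P7(v=15,ok=F), VALIDATE:-, TRANSFORM:P6(v=16,ok=T), EMIT:-] out:P5(v=0); in:P7
Tick 11: [PARSE:-, VALIDATE:P7(v=15,ok=F), TRANSFORM:-, EMIT:P6(v=16,ok=T)] out:-; in:-
Emitted by tick 11: ['P1', 'P2', 'P3', 'P4', 'P5']

Answer: 5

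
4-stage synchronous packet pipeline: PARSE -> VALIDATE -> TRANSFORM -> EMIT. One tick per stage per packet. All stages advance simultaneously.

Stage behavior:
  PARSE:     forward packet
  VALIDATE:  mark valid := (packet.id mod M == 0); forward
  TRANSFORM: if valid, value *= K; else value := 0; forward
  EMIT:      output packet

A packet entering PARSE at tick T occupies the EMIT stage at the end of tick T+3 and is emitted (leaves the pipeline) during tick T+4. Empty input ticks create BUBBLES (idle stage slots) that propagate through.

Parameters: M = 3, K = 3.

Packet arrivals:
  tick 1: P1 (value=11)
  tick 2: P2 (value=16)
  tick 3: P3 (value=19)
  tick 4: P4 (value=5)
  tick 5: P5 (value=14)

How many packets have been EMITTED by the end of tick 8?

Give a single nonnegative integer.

Tick 1: [PARSE:P1(v=11,ok=F), VALIDATE:-, TRANSFORM:-, EMIT:-] out:-; in:P1
Tick 2: [PARSE:P2(v=16,ok=F), VALIDATE:P1(v=11,ok=F), TRANSFORM:-, EMIT:-] out:-; in:P2
Tick 3: [PARSE:P3(v=19,ok=F), VALIDATE:P2(v=16,ok=F), TRANSFORM:P1(v=0,ok=F), EMIT:-] out:-; in:P3
Tick 4: [PARSE:P4(v=5,ok=F), VALIDATE:P3(v=19,ok=T), TRANSFORM:P2(v=0,ok=F), EMIT:P1(v=0,ok=F)] out:-; in:P4
Tick 5: [PARSE:P5(v=14,ok=F), VALIDATE:P4(v=5,ok=F), TRANSFORM:P3(v=57,ok=T), EMIT:P2(v=0,ok=F)] out:P1(v=0); in:P5
Tick 6: [PARSE:-, VALIDATE:P5(v=14,ok=F), TRANSFORM:P4(v=0,ok=F), EMIT:P3(v=57,ok=T)] out:P2(v=0); in:-
Tick 7: [PARSE:-, VALIDATE:-, TRANSFORM:P5(v=0,ok=F), EMIT:P4(v=0,ok=F)] out:P3(v=57); in:-
Tick 8: [PARSE:-, VALIDATE:-, TRANSFORM:-, EMIT:P5(v=0,ok=F)] out:P4(v=0); in:-
Emitted by tick 8: ['P1', 'P2', 'P3', 'P4']

Answer: 4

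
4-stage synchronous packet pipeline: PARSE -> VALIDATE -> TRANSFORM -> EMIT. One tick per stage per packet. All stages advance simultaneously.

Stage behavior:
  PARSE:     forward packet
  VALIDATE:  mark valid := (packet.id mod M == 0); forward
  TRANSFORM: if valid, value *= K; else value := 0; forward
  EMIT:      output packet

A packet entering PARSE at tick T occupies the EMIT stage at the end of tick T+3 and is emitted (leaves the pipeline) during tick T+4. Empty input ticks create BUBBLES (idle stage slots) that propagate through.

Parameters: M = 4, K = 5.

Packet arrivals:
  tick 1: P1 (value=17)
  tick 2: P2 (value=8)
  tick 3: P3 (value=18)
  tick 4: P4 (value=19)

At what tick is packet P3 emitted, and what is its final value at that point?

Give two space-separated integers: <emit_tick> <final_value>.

Tick 1: [PARSE:P1(v=17,ok=F), VALIDATE:-, TRANSFORM:-, EMIT:-] out:-; in:P1
Tick 2: [PARSE:P2(v=8,ok=F), VALIDATE:P1(v=17,ok=F), TRANSFORM:-, EMIT:-] out:-; in:P2
Tick 3: [PARSE:P3(v=18,ok=F), VALIDATE:P2(v=8,ok=F), TRANSFORM:P1(v=0,ok=F), EMIT:-] out:-; in:P3
Tick 4: [PARSE:P4(v=19,ok=F), VALIDATE:P3(v=18,ok=F), TRANSFORM:P2(v=0,ok=F), EMIT:P1(v=0,ok=F)] out:-; in:P4
Tick 5: [PARSE:-, VALIDATE:P4(v=19,ok=T), TRANSFORM:P3(v=0,ok=F), EMIT:P2(v=0,ok=F)] out:P1(v=0); in:-
Tick 6: [PARSE:-, VALIDATE:-, TRANSFORM:P4(v=95,ok=T), EMIT:P3(v=0,ok=F)] out:P2(v=0); in:-
Tick 7: [PARSE:-, VALIDATE:-, TRANSFORM:-, EMIT:P4(v=95,ok=T)] out:P3(v=0); in:-
Tick 8: [PARSE:-, VALIDATE:-, TRANSFORM:-, EMIT:-] out:P4(v=95); in:-
P3: arrives tick 3, valid=False (id=3, id%4=3), emit tick 7, final value 0

Answer: 7 0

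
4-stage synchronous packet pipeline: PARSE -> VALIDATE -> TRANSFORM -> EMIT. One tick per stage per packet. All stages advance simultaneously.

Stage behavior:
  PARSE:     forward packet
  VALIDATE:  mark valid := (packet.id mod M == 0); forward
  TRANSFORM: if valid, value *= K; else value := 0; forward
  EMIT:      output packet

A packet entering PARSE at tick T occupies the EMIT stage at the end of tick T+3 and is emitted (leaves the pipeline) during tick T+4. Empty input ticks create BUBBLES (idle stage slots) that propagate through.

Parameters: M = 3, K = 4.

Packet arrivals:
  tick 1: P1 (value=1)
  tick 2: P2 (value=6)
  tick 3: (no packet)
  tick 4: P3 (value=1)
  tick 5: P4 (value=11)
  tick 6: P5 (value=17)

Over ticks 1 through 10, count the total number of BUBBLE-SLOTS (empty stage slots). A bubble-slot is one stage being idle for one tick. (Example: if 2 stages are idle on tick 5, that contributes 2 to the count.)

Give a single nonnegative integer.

Tick 1: [PARSE:P1(v=1,ok=F), VALIDATE:-, TRANSFORM:-, EMIT:-] out:-; bubbles=3
Tick 2: [PARSE:P2(v=6,ok=F), VALIDATE:P1(v=1,ok=F), TRANSFORM:-, EMIT:-] out:-; bubbles=2
Tick 3: [PARSE:-, VALIDATE:P2(v=6,ok=F), TRANSFORM:P1(v=0,ok=F), EMIT:-] out:-; bubbles=2
Tick 4: [PARSE:P3(v=1,ok=F), VALIDATE:-, TRANSFORM:P2(v=0,ok=F), EMIT:P1(v=0,ok=F)] out:-; bubbles=1
Tick 5: [PARSE:P4(v=11,ok=F), VALIDATE:P3(v=1,ok=T), TRANSFORM:-, EMIT:P2(v=0,ok=F)] out:P1(v=0); bubbles=1
Tick 6: [PARSE:P5(v=17,ok=F), VALIDATE:P4(v=11,ok=F), TRANSFORM:P3(v=4,ok=T), EMIT:-] out:P2(v=0); bubbles=1
Tick 7: [PARSE:-, VALIDATE:P5(v=17,ok=F), TRANSFORM:P4(v=0,ok=F), EMIT:P3(v=4,ok=T)] out:-; bubbles=1
Tick 8: [PARSE:-, VALIDATE:-, TRANSFORM:P5(v=0,ok=F), EMIT:P4(v=0,ok=F)] out:P3(v=4); bubbles=2
Tick 9: [PARSE:-, VALIDATE:-, TRANSFORM:-, EMIT:P5(v=0,ok=F)] out:P4(v=0); bubbles=3
Tick 10: [PARSE:-, VALIDATE:-, TRANSFORM:-, EMIT:-] out:P5(v=0); bubbles=4
Total bubble-slots: 20

Answer: 20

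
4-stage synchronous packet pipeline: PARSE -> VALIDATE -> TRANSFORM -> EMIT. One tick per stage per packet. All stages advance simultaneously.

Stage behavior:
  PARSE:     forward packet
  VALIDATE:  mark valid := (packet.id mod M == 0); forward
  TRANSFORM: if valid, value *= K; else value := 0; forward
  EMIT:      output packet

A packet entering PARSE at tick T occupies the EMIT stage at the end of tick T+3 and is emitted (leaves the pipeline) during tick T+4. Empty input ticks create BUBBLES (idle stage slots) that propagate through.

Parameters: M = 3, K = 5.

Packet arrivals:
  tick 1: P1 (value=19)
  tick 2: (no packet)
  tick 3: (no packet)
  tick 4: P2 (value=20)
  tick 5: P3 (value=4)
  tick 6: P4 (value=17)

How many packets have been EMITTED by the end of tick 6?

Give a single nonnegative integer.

Tick 1: [PARSE:P1(v=19,ok=F), VALIDATE:-, TRANSFORM:-, EMIT:-] out:-; in:P1
Tick 2: [PARSE:-, VALIDATE:P1(v=19,ok=F), TRANSFORM:-, EMIT:-] out:-; in:-
Tick 3: [PARSE:-, VALIDATE:-, TRANSFORM:P1(v=0,ok=F), EMIT:-] out:-; in:-
Tick 4: [PARSE:P2(v=20,ok=F), VALIDATE:-, TRANSFORM:-, EMIT:P1(v=0,ok=F)] out:-; in:P2
Tick 5: [PARSE:P3(v=4,ok=F), VALIDATE:P2(v=20,ok=F), TRANSFORM:-, EMIT:-] out:P1(v=0); in:P3
Tick 6: [PARSE:P4(v=17,ok=F), VALIDATE:P3(v=4,ok=T), TRANSFORM:P2(v=0,ok=F), EMIT:-] out:-; in:P4
Emitted by tick 6: ['P1']

Answer: 1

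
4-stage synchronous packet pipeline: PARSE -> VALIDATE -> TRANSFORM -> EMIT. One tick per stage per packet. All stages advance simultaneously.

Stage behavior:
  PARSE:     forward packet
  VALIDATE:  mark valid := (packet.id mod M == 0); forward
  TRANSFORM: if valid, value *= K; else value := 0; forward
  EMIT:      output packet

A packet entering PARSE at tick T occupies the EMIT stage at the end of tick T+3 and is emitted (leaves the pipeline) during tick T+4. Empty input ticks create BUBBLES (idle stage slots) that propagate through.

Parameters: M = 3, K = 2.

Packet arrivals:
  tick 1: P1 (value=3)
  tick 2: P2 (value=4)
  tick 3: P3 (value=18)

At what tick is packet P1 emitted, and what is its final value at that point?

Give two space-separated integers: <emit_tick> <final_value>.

Answer: 5 0

Derivation:
Tick 1: [PARSE:P1(v=3,ok=F), VALIDATE:-, TRANSFORM:-, EMIT:-] out:-; in:P1
Tick 2: [PARSE:P2(v=4,ok=F), VALIDATE:P1(v=3,ok=F), TRANSFORM:-, EMIT:-] out:-; in:P2
Tick 3: [PARSE:P3(v=18,ok=F), VALIDATE:P2(v=4,ok=F), TRANSFORM:P1(v=0,ok=F), EMIT:-] out:-; in:P3
Tick 4: [PARSE:-, VALIDATE:P3(v=18,ok=T), TRANSFORM:P2(v=0,ok=F), EMIT:P1(v=0,ok=F)] out:-; in:-
Tick 5: [PARSE:-, VALIDATE:-, TRANSFORM:P3(v=36,ok=T), EMIT:P2(v=0,ok=F)] out:P1(v=0); in:-
Tick 6: [PARSE:-, VALIDATE:-, TRANSFORM:-, EMIT:P3(v=36,ok=T)] out:P2(v=0); in:-
Tick 7: [PARSE:-, VALIDATE:-, TRANSFORM:-, EMIT:-] out:P3(v=36); in:-
P1: arrives tick 1, valid=False (id=1, id%3=1), emit tick 5, final value 0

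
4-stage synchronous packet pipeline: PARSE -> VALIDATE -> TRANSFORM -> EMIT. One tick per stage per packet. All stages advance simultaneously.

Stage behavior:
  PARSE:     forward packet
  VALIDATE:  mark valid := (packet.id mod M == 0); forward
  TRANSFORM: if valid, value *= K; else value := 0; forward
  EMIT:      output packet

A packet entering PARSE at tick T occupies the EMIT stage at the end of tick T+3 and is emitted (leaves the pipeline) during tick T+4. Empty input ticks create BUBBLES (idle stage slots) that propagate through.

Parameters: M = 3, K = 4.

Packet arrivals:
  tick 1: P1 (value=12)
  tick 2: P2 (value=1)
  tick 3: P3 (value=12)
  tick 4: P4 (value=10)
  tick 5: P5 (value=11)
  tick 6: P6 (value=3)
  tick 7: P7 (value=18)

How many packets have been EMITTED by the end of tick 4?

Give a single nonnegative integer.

Tick 1: [PARSE:P1(v=12,ok=F), VALIDATE:-, TRANSFORM:-, EMIT:-] out:-; in:P1
Tick 2: [PARSE:P2(v=1,ok=F), VALIDATE:P1(v=12,ok=F), TRANSFORM:-, EMIT:-] out:-; in:P2
Tick 3: [PARSE:P3(v=12,ok=F), VALIDATE:P2(v=1,ok=F), TRANSFORM:P1(v=0,ok=F), EMIT:-] out:-; in:P3
Tick 4: [PARSE:P4(v=10,ok=F), VALIDATE:P3(v=12,ok=T), TRANSFORM:P2(v=0,ok=F), EMIT:P1(v=0,ok=F)] out:-; in:P4
Emitted by tick 4: []

Answer: 0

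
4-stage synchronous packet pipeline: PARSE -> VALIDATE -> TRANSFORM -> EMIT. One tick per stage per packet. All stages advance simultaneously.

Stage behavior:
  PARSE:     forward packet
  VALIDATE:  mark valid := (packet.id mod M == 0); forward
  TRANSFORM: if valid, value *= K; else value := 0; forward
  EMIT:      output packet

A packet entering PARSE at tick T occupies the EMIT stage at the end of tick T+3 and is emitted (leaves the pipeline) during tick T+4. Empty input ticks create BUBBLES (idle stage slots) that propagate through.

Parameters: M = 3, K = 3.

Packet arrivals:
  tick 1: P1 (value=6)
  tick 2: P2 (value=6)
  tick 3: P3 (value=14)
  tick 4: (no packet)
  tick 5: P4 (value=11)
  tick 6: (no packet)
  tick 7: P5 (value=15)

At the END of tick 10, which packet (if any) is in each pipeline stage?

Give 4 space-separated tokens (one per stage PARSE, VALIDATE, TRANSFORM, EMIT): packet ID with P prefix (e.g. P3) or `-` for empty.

Tick 1: [PARSE:P1(v=6,ok=F), VALIDATE:-, TRANSFORM:-, EMIT:-] out:-; in:P1
Tick 2: [PARSE:P2(v=6,ok=F), VALIDATE:P1(v=6,ok=F), TRANSFORM:-, EMIT:-] out:-; in:P2
Tick 3: [PARSE:P3(v=14,ok=F), VALIDATE:P2(v=6,ok=F), TRANSFORM:P1(v=0,ok=F), EMIT:-] out:-; in:P3
Tick 4: [PARSE:-, VALIDATE:P3(v=14,ok=T), TRANSFORM:P2(v=0,ok=F), EMIT:P1(v=0,ok=F)] out:-; in:-
Tick 5: [PARSE:P4(v=11,ok=F), VALIDATE:-, TRANSFORM:P3(v=42,ok=T), EMIT:P2(v=0,ok=F)] out:P1(v=0); in:P4
Tick 6: [PARSE:-, VALIDATE:P4(v=11,ok=F), TRANSFORM:-, EMIT:P3(v=42,ok=T)] out:P2(v=0); in:-
Tick 7: [PARSE:P5(v=15,ok=F), VALIDATE:-, TRANSFORM:P4(v=0,ok=F), EMIT:-] out:P3(v=42); in:P5
Tick 8: [PARSE:-, VALIDATE:P5(v=15,ok=F), TRANSFORM:-, EMIT:P4(v=0,ok=F)] out:-; in:-
Tick 9: [PARSE:-, VALIDATE:-, TRANSFORM:P5(v=0,ok=F), EMIT:-] out:P4(v=0); in:-
Tick 10: [PARSE:-, VALIDATE:-, TRANSFORM:-, EMIT:P5(v=0,ok=F)] out:-; in:-
At end of tick 10: ['-', '-', '-', 'P5']

Answer: - - - P5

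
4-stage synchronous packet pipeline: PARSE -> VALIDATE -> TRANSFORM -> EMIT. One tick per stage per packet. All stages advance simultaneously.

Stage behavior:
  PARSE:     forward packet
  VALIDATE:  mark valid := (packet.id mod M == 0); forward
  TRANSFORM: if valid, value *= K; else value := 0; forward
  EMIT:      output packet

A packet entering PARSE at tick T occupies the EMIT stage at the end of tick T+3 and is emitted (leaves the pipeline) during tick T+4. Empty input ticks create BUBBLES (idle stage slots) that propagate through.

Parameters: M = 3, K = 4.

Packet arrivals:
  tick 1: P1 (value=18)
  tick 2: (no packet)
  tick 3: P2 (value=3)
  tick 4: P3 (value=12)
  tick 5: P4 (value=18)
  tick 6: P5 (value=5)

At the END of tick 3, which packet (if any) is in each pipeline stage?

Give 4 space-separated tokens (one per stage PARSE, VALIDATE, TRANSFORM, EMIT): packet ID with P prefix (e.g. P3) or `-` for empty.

Tick 1: [PARSE:P1(v=18,ok=F), VALIDATE:-, TRANSFORM:-, EMIT:-] out:-; in:P1
Tick 2: [PARSE:-, VALIDATE:P1(v=18,ok=F), TRANSFORM:-, EMIT:-] out:-; in:-
Tick 3: [PARSE:P2(v=3,ok=F), VALIDATE:-, TRANSFORM:P1(v=0,ok=F), EMIT:-] out:-; in:P2
At end of tick 3: ['P2', '-', 'P1', '-']

Answer: P2 - P1 -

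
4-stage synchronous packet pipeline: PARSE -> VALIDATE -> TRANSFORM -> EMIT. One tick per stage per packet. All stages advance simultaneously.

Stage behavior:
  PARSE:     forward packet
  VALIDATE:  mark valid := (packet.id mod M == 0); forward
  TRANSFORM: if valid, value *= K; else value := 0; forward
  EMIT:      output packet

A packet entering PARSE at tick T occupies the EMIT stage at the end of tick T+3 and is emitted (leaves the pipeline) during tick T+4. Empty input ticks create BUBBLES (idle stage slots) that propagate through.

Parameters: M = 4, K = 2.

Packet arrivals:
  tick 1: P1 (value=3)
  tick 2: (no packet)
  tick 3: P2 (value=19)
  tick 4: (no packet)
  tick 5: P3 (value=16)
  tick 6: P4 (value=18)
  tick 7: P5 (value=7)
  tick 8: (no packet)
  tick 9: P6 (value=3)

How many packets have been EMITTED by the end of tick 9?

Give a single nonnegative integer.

Answer: 3

Derivation:
Tick 1: [PARSE:P1(v=3,ok=F), VALIDATE:-, TRANSFORM:-, EMIT:-] out:-; in:P1
Tick 2: [PARSE:-, VALIDATE:P1(v=3,ok=F), TRANSFORM:-, EMIT:-] out:-; in:-
Tick 3: [PARSE:P2(v=19,ok=F), VALIDATE:-, TRANSFORM:P1(v=0,ok=F), EMIT:-] out:-; in:P2
Tick 4: [PARSE:-, VALIDATE:P2(v=19,ok=F), TRANSFORM:-, EMIT:P1(v=0,ok=F)] out:-; in:-
Tick 5: [PARSE:P3(v=16,ok=F), VALIDATE:-, TRANSFORM:P2(v=0,ok=F), EMIT:-] out:P1(v=0); in:P3
Tick 6: [PARSE:P4(v=18,ok=F), VALIDATE:P3(v=16,ok=F), TRANSFORM:-, EMIT:P2(v=0,ok=F)] out:-; in:P4
Tick 7: [PARSE:P5(v=7,ok=F), VALIDATE:P4(v=18,ok=T), TRANSFORM:P3(v=0,ok=F), EMIT:-] out:P2(v=0); in:P5
Tick 8: [PARSE:-, VALIDATE:P5(v=7,ok=F), TRANSFORM:P4(v=36,ok=T), EMIT:P3(v=0,ok=F)] out:-; in:-
Tick 9: [PARSE:P6(v=3,ok=F), VALIDATE:-, TRANSFORM:P5(v=0,ok=F), EMIT:P4(v=36,ok=T)] out:P3(v=0); in:P6
Emitted by tick 9: ['P1', 'P2', 'P3']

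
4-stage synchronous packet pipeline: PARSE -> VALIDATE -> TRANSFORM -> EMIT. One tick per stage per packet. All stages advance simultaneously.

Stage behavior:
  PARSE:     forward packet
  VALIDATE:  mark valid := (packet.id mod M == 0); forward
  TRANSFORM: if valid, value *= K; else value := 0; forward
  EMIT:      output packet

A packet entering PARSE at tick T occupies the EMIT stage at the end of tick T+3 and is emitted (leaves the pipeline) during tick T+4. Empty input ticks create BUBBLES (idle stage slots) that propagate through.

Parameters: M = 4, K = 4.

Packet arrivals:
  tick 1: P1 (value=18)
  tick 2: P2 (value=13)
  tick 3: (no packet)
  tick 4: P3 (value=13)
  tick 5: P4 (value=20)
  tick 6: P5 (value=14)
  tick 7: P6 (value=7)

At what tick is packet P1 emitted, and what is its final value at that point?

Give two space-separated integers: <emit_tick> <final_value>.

Answer: 5 0

Derivation:
Tick 1: [PARSE:P1(v=18,ok=F), VALIDATE:-, TRANSFORM:-, EMIT:-] out:-; in:P1
Tick 2: [PARSE:P2(v=13,ok=F), VALIDATE:P1(v=18,ok=F), TRANSFORM:-, EMIT:-] out:-; in:P2
Tick 3: [PARSE:-, VALIDATE:P2(v=13,ok=F), TRANSFORM:P1(v=0,ok=F), EMIT:-] out:-; in:-
Tick 4: [PARSE:P3(v=13,ok=F), VALIDATE:-, TRANSFORM:P2(v=0,ok=F), EMIT:P1(v=0,ok=F)] out:-; in:P3
Tick 5: [PARSE:P4(v=20,ok=F), VALIDATE:P3(v=13,ok=F), TRANSFORM:-, EMIT:P2(v=0,ok=F)] out:P1(v=0); in:P4
Tick 6: [PARSE:P5(v=14,ok=F), VALIDATE:P4(v=20,ok=T), TRANSFORM:P3(v=0,ok=F), EMIT:-] out:P2(v=0); in:P5
Tick 7: [PARSE:P6(v=7,ok=F), VALIDATE:P5(v=14,ok=F), TRANSFORM:P4(v=80,ok=T), EMIT:P3(v=0,ok=F)] out:-; in:P6
Tick 8: [PARSE:-, VALIDATE:P6(v=7,ok=F), TRANSFORM:P5(v=0,ok=F), EMIT:P4(v=80,ok=T)] out:P3(v=0); in:-
Tick 9: [PARSE:-, VALIDATE:-, TRANSFORM:P6(v=0,ok=F), EMIT:P5(v=0,ok=F)] out:P4(v=80); in:-
Tick 10: [PARSE:-, VALIDATE:-, TRANSFORM:-, EMIT:P6(v=0,ok=F)] out:P5(v=0); in:-
Tick 11: [PARSE:-, VALIDATE:-, TRANSFORM:-, EMIT:-] out:P6(v=0); in:-
P1: arrives tick 1, valid=False (id=1, id%4=1), emit tick 5, final value 0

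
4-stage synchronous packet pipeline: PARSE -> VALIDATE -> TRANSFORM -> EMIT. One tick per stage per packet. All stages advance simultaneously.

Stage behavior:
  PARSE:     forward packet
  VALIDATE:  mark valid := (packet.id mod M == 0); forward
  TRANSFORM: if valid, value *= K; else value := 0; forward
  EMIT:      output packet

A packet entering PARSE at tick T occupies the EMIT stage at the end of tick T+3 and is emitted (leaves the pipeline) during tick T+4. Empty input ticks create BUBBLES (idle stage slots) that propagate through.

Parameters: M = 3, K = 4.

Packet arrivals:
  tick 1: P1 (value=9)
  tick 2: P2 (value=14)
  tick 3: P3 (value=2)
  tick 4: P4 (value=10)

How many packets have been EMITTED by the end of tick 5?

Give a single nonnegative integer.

Tick 1: [PARSE:P1(v=9,ok=F), VALIDATE:-, TRANSFORM:-, EMIT:-] out:-; in:P1
Tick 2: [PARSE:P2(v=14,ok=F), VALIDATE:P1(v=9,ok=F), TRANSFORM:-, EMIT:-] out:-; in:P2
Tick 3: [PARSE:P3(v=2,ok=F), VALIDATE:P2(v=14,ok=F), TRANSFORM:P1(v=0,ok=F), EMIT:-] out:-; in:P3
Tick 4: [PARSE:P4(v=10,ok=F), VALIDATE:P3(v=2,ok=T), TRANSFORM:P2(v=0,ok=F), EMIT:P1(v=0,ok=F)] out:-; in:P4
Tick 5: [PARSE:-, VALIDATE:P4(v=10,ok=F), TRANSFORM:P3(v=8,ok=T), EMIT:P2(v=0,ok=F)] out:P1(v=0); in:-
Emitted by tick 5: ['P1']

Answer: 1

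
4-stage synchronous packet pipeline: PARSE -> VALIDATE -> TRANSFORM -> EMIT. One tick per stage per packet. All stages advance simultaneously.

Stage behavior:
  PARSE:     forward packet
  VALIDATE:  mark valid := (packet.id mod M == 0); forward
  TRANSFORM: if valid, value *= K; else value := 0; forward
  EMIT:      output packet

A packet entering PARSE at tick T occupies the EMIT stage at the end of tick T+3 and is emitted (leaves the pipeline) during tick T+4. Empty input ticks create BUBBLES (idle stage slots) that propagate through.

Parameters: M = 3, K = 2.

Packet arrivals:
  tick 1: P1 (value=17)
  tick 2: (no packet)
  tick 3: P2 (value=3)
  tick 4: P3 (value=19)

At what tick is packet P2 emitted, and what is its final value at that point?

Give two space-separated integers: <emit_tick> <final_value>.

Answer: 7 0

Derivation:
Tick 1: [PARSE:P1(v=17,ok=F), VALIDATE:-, TRANSFORM:-, EMIT:-] out:-; in:P1
Tick 2: [PARSE:-, VALIDATE:P1(v=17,ok=F), TRANSFORM:-, EMIT:-] out:-; in:-
Tick 3: [PARSE:P2(v=3,ok=F), VALIDATE:-, TRANSFORM:P1(v=0,ok=F), EMIT:-] out:-; in:P2
Tick 4: [PARSE:P3(v=19,ok=F), VALIDATE:P2(v=3,ok=F), TRANSFORM:-, EMIT:P1(v=0,ok=F)] out:-; in:P3
Tick 5: [PARSE:-, VALIDATE:P3(v=19,ok=T), TRANSFORM:P2(v=0,ok=F), EMIT:-] out:P1(v=0); in:-
Tick 6: [PARSE:-, VALIDATE:-, TRANSFORM:P3(v=38,ok=T), EMIT:P2(v=0,ok=F)] out:-; in:-
Tick 7: [PARSE:-, VALIDATE:-, TRANSFORM:-, EMIT:P3(v=38,ok=T)] out:P2(v=0); in:-
Tick 8: [PARSE:-, VALIDATE:-, TRANSFORM:-, EMIT:-] out:P3(v=38); in:-
P2: arrives tick 3, valid=False (id=2, id%3=2), emit tick 7, final value 0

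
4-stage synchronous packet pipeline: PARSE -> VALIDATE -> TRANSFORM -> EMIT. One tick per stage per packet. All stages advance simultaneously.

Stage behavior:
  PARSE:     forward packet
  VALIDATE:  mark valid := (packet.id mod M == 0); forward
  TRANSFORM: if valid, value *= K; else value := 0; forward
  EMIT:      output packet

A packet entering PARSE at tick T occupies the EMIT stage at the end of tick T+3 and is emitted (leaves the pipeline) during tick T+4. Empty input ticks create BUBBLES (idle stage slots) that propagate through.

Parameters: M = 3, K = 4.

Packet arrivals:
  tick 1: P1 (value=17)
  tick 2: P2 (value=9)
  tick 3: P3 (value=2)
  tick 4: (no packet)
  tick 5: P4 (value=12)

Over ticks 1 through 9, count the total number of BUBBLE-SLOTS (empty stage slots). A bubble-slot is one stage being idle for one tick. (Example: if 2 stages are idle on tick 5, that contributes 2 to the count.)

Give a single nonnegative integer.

Tick 1: [PARSE:P1(v=17,ok=F), VALIDATE:-, TRANSFORM:-, EMIT:-] out:-; bubbles=3
Tick 2: [PARSE:P2(v=9,ok=F), VALIDATE:P1(v=17,ok=F), TRANSFORM:-, EMIT:-] out:-; bubbles=2
Tick 3: [PARSE:P3(v=2,ok=F), VALIDATE:P2(v=9,ok=F), TRANSFORM:P1(v=0,ok=F), EMIT:-] out:-; bubbles=1
Tick 4: [PARSE:-, VALIDATE:P3(v=2,ok=T), TRANSFORM:P2(v=0,ok=F), EMIT:P1(v=0,ok=F)] out:-; bubbles=1
Tick 5: [PARSE:P4(v=12,ok=F), VALIDATE:-, TRANSFORM:P3(v=8,ok=T), EMIT:P2(v=0,ok=F)] out:P1(v=0); bubbles=1
Tick 6: [PARSE:-, VALIDATE:P4(v=12,ok=F), TRANSFORM:-, EMIT:P3(v=8,ok=T)] out:P2(v=0); bubbles=2
Tick 7: [PARSE:-, VALIDATE:-, TRANSFORM:P4(v=0,ok=F), EMIT:-] out:P3(v=8); bubbles=3
Tick 8: [PARSE:-, VALIDATE:-, TRANSFORM:-, EMIT:P4(v=0,ok=F)] out:-; bubbles=3
Tick 9: [PARSE:-, VALIDATE:-, TRANSFORM:-, EMIT:-] out:P4(v=0); bubbles=4
Total bubble-slots: 20

Answer: 20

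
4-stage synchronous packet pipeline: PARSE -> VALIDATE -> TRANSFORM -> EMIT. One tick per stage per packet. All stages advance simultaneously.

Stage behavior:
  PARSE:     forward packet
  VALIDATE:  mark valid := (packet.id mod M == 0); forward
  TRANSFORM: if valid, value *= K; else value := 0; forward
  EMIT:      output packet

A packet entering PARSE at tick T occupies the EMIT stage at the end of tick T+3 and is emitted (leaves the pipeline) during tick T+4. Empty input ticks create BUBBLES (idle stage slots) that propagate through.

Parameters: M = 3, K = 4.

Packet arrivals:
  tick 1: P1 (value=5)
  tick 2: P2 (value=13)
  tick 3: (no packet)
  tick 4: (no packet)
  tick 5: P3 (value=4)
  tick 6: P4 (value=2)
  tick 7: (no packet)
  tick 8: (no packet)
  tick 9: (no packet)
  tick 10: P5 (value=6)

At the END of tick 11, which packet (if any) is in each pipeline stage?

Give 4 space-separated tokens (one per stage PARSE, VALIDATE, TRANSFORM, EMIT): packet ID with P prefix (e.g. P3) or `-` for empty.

Tick 1: [PARSE:P1(v=5,ok=F), VALIDATE:-, TRANSFORM:-, EMIT:-] out:-; in:P1
Tick 2: [PARSE:P2(v=13,ok=F), VALIDATE:P1(v=5,ok=F), TRANSFORM:-, EMIT:-] out:-; in:P2
Tick 3: [PARSE:-, VALIDATE:P2(v=13,ok=F), TRANSFORM:P1(v=0,ok=F), EMIT:-] out:-; in:-
Tick 4: [PARSE:-, VALIDATE:-, TRANSFORM:P2(v=0,ok=F), EMIT:P1(v=0,ok=F)] out:-; in:-
Tick 5: [PARSE:P3(v=4,ok=F), VALIDATE:-, TRANSFORM:-, EMIT:P2(v=0,ok=F)] out:P1(v=0); in:P3
Tick 6: [PARSE:P4(v=2,ok=F), VALIDATE:P3(v=4,ok=T), TRANSFORM:-, EMIT:-] out:P2(v=0); in:P4
Tick 7: [PARSE:-, VALIDATE:P4(v=2,ok=F), TRANSFORM:P3(v=16,ok=T), EMIT:-] out:-; in:-
Tick 8: [PARSE:-, VALIDATE:-, TRANSFORM:P4(v=0,ok=F), EMIT:P3(v=16,ok=T)] out:-; in:-
Tick 9: [PARSE:-, VALIDATE:-, TRANSFORM:-, EMIT:P4(v=0,ok=F)] out:P3(v=16); in:-
Tick 10: [PARSE:P5(v=6,ok=F), VALIDATE:-, TRANSFORM:-, EMIT:-] out:P4(v=0); in:P5
Tick 11: [PARSE:-, VALIDATE:P5(v=6,ok=F), TRANSFORM:-, EMIT:-] out:-; in:-
At end of tick 11: ['-', 'P5', '-', '-']

Answer: - P5 - -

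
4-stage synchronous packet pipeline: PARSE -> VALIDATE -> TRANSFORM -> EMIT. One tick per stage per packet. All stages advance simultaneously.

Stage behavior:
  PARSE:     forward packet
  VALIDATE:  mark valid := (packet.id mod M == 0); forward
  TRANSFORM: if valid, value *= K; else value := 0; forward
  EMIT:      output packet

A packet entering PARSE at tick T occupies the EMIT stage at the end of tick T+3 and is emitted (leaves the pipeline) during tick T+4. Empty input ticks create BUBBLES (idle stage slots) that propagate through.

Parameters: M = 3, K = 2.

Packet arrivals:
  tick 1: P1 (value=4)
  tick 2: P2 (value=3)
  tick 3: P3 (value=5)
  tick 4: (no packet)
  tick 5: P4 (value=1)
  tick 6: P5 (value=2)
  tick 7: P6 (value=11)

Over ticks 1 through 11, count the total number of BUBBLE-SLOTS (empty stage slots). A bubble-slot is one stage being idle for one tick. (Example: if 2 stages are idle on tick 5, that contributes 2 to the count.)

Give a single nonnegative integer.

Tick 1: [PARSE:P1(v=4,ok=F), VALIDATE:-, TRANSFORM:-, EMIT:-] out:-; bubbles=3
Tick 2: [PARSE:P2(v=3,ok=F), VALIDATE:P1(v=4,ok=F), TRANSFORM:-, EMIT:-] out:-; bubbles=2
Tick 3: [PARSE:P3(v=5,ok=F), VALIDATE:P2(v=3,ok=F), TRANSFORM:P1(v=0,ok=F), EMIT:-] out:-; bubbles=1
Tick 4: [PARSE:-, VALIDATE:P3(v=5,ok=T), TRANSFORM:P2(v=0,ok=F), EMIT:P1(v=0,ok=F)] out:-; bubbles=1
Tick 5: [PARSE:P4(v=1,ok=F), VALIDATE:-, TRANSFORM:P3(v=10,ok=T), EMIT:P2(v=0,ok=F)] out:P1(v=0); bubbles=1
Tick 6: [PARSE:P5(v=2,ok=F), VALIDATE:P4(v=1,ok=F), TRANSFORM:-, EMIT:P3(v=10,ok=T)] out:P2(v=0); bubbles=1
Tick 7: [PARSE:P6(v=11,ok=F), VALIDATE:P5(v=2,ok=F), TRANSFORM:P4(v=0,ok=F), EMIT:-] out:P3(v=10); bubbles=1
Tick 8: [PARSE:-, VALIDATE:P6(v=11,ok=T), TRANSFORM:P5(v=0,ok=F), EMIT:P4(v=0,ok=F)] out:-; bubbles=1
Tick 9: [PARSE:-, VALIDATE:-, TRANSFORM:P6(v=22,ok=T), EMIT:P5(v=0,ok=F)] out:P4(v=0); bubbles=2
Tick 10: [PARSE:-, VALIDATE:-, TRANSFORM:-, EMIT:P6(v=22,ok=T)] out:P5(v=0); bubbles=3
Tick 11: [PARSE:-, VALIDATE:-, TRANSFORM:-, EMIT:-] out:P6(v=22); bubbles=4
Total bubble-slots: 20

Answer: 20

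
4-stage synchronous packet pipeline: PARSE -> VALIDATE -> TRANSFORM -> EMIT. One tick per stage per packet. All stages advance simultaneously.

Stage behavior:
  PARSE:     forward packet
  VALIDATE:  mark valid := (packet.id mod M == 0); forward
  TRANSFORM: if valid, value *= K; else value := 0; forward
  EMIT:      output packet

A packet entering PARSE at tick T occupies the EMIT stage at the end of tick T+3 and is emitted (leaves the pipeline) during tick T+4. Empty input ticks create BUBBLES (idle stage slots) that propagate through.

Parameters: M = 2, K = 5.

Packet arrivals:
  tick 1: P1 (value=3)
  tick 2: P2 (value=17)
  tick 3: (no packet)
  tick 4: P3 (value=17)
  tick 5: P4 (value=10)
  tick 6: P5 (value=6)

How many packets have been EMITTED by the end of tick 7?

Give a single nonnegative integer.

Answer: 2

Derivation:
Tick 1: [PARSE:P1(v=3,ok=F), VALIDATE:-, TRANSFORM:-, EMIT:-] out:-; in:P1
Tick 2: [PARSE:P2(v=17,ok=F), VALIDATE:P1(v=3,ok=F), TRANSFORM:-, EMIT:-] out:-; in:P2
Tick 3: [PARSE:-, VALIDATE:P2(v=17,ok=T), TRANSFORM:P1(v=0,ok=F), EMIT:-] out:-; in:-
Tick 4: [PARSE:P3(v=17,ok=F), VALIDATE:-, TRANSFORM:P2(v=85,ok=T), EMIT:P1(v=0,ok=F)] out:-; in:P3
Tick 5: [PARSE:P4(v=10,ok=F), VALIDATE:P3(v=17,ok=F), TRANSFORM:-, EMIT:P2(v=85,ok=T)] out:P1(v=0); in:P4
Tick 6: [PARSE:P5(v=6,ok=F), VALIDATE:P4(v=10,ok=T), TRANSFORM:P3(v=0,ok=F), EMIT:-] out:P2(v=85); in:P5
Tick 7: [PARSE:-, VALIDATE:P5(v=6,ok=F), TRANSFORM:P4(v=50,ok=T), EMIT:P3(v=0,ok=F)] out:-; in:-
Emitted by tick 7: ['P1', 'P2']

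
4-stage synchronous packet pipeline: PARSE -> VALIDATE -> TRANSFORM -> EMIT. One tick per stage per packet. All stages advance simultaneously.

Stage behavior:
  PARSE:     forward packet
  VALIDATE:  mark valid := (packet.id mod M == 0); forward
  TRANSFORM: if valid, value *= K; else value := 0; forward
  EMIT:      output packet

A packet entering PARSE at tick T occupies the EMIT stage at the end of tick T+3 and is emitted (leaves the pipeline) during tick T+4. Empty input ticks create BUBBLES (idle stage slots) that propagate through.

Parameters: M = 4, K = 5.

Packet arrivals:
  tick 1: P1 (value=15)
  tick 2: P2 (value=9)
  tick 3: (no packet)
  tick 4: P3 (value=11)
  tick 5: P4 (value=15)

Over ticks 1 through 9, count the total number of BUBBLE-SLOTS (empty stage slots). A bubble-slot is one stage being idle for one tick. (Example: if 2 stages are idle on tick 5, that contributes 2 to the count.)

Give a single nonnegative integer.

Answer: 20

Derivation:
Tick 1: [PARSE:P1(v=15,ok=F), VALIDATE:-, TRANSFORM:-, EMIT:-] out:-; bubbles=3
Tick 2: [PARSE:P2(v=9,ok=F), VALIDATE:P1(v=15,ok=F), TRANSFORM:-, EMIT:-] out:-; bubbles=2
Tick 3: [PARSE:-, VALIDATE:P2(v=9,ok=F), TRANSFORM:P1(v=0,ok=F), EMIT:-] out:-; bubbles=2
Tick 4: [PARSE:P3(v=11,ok=F), VALIDATE:-, TRANSFORM:P2(v=0,ok=F), EMIT:P1(v=0,ok=F)] out:-; bubbles=1
Tick 5: [PARSE:P4(v=15,ok=F), VALIDATE:P3(v=11,ok=F), TRANSFORM:-, EMIT:P2(v=0,ok=F)] out:P1(v=0); bubbles=1
Tick 6: [PARSE:-, VALIDATE:P4(v=15,ok=T), TRANSFORM:P3(v=0,ok=F), EMIT:-] out:P2(v=0); bubbles=2
Tick 7: [PARSE:-, VALIDATE:-, TRANSFORM:P4(v=75,ok=T), EMIT:P3(v=0,ok=F)] out:-; bubbles=2
Tick 8: [PARSE:-, VALIDATE:-, TRANSFORM:-, EMIT:P4(v=75,ok=T)] out:P3(v=0); bubbles=3
Tick 9: [PARSE:-, VALIDATE:-, TRANSFORM:-, EMIT:-] out:P4(v=75); bubbles=4
Total bubble-slots: 20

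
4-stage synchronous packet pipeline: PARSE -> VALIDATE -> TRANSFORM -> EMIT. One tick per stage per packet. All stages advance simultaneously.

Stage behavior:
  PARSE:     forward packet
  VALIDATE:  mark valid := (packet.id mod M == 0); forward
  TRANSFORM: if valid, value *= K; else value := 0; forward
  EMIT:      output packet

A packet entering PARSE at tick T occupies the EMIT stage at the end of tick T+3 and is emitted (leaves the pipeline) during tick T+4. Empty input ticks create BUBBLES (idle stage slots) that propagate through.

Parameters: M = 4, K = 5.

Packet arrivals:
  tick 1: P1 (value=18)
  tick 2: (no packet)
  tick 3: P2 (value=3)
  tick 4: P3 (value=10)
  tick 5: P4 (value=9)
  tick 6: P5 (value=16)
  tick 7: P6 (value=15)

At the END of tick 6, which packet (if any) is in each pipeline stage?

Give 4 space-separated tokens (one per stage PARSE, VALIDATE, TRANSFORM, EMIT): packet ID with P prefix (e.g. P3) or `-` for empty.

Answer: P5 P4 P3 P2

Derivation:
Tick 1: [PARSE:P1(v=18,ok=F), VALIDATE:-, TRANSFORM:-, EMIT:-] out:-; in:P1
Tick 2: [PARSE:-, VALIDATE:P1(v=18,ok=F), TRANSFORM:-, EMIT:-] out:-; in:-
Tick 3: [PARSE:P2(v=3,ok=F), VALIDATE:-, TRANSFORM:P1(v=0,ok=F), EMIT:-] out:-; in:P2
Tick 4: [PARSE:P3(v=10,ok=F), VALIDATE:P2(v=3,ok=F), TRANSFORM:-, EMIT:P1(v=0,ok=F)] out:-; in:P3
Tick 5: [PARSE:P4(v=9,ok=F), VALIDATE:P3(v=10,ok=F), TRANSFORM:P2(v=0,ok=F), EMIT:-] out:P1(v=0); in:P4
Tick 6: [PARSE:P5(v=16,ok=F), VALIDATE:P4(v=9,ok=T), TRANSFORM:P3(v=0,ok=F), EMIT:P2(v=0,ok=F)] out:-; in:P5
At end of tick 6: ['P5', 'P4', 'P3', 'P2']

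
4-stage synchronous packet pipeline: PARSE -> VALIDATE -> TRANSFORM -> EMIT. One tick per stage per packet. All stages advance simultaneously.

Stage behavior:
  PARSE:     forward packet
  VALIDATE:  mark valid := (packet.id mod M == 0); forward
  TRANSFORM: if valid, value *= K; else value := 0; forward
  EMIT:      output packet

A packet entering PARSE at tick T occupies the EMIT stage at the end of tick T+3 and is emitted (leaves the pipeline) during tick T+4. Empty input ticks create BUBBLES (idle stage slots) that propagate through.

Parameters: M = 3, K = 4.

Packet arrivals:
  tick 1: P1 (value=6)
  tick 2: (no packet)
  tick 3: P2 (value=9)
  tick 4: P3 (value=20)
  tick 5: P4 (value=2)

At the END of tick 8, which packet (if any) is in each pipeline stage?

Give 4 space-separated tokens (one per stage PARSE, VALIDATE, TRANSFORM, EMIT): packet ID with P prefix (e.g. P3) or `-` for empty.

Tick 1: [PARSE:P1(v=6,ok=F), VALIDATE:-, TRANSFORM:-, EMIT:-] out:-; in:P1
Tick 2: [PARSE:-, VALIDATE:P1(v=6,ok=F), TRANSFORM:-, EMIT:-] out:-; in:-
Tick 3: [PARSE:P2(v=9,ok=F), VALIDATE:-, TRANSFORM:P1(v=0,ok=F), EMIT:-] out:-; in:P2
Tick 4: [PARSE:P3(v=20,ok=F), VALIDATE:P2(v=9,ok=F), TRANSFORM:-, EMIT:P1(v=0,ok=F)] out:-; in:P3
Tick 5: [PARSE:P4(v=2,ok=F), VALIDATE:P3(v=20,ok=T), TRANSFORM:P2(v=0,ok=F), EMIT:-] out:P1(v=0); in:P4
Tick 6: [PARSE:-, VALIDATE:P4(v=2,ok=F), TRANSFORM:P3(v=80,ok=T), EMIT:P2(v=0,ok=F)] out:-; in:-
Tick 7: [PARSE:-, VALIDATE:-, TRANSFORM:P4(v=0,ok=F), EMIT:P3(v=80,ok=T)] out:P2(v=0); in:-
Tick 8: [PARSE:-, VALIDATE:-, TRANSFORM:-, EMIT:P4(v=0,ok=F)] out:P3(v=80); in:-
At end of tick 8: ['-', '-', '-', 'P4']

Answer: - - - P4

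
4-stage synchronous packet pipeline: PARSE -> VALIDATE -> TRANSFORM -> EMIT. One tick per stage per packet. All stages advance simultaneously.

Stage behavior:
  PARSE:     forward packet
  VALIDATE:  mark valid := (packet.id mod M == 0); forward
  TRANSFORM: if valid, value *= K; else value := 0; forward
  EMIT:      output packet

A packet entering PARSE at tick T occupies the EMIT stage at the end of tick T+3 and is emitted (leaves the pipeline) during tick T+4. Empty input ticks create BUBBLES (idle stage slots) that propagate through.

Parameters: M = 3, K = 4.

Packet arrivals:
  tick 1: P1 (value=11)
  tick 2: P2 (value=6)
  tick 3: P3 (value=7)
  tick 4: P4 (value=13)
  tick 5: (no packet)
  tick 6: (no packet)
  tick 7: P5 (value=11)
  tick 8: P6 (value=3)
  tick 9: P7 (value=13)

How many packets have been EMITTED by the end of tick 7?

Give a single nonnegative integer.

Tick 1: [PARSE:P1(v=11,ok=F), VALIDATE:-, TRANSFORM:-, EMIT:-] out:-; in:P1
Tick 2: [PARSE:P2(v=6,ok=F), VALIDATE:P1(v=11,ok=F), TRANSFORM:-, EMIT:-] out:-; in:P2
Tick 3: [PARSE:P3(v=7,ok=F), VALIDATE:P2(v=6,ok=F), TRANSFORM:P1(v=0,ok=F), EMIT:-] out:-; in:P3
Tick 4: [PARSE:P4(v=13,ok=F), VALIDATE:P3(v=7,ok=T), TRANSFORM:P2(v=0,ok=F), EMIT:P1(v=0,ok=F)] out:-; in:P4
Tick 5: [PARSE:-, VALIDATE:P4(v=13,ok=F), TRANSFORM:P3(v=28,ok=T), EMIT:P2(v=0,ok=F)] out:P1(v=0); in:-
Tick 6: [PARSE:-, VALIDATE:-, TRANSFORM:P4(v=0,ok=F), EMIT:P3(v=28,ok=T)] out:P2(v=0); in:-
Tick 7: [PARSE:P5(v=11,ok=F), VALIDATE:-, TRANSFORM:-, EMIT:P4(v=0,ok=F)] out:P3(v=28); in:P5
Emitted by tick 7: ['P1', 'P2', 'P3']

Answer: 3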